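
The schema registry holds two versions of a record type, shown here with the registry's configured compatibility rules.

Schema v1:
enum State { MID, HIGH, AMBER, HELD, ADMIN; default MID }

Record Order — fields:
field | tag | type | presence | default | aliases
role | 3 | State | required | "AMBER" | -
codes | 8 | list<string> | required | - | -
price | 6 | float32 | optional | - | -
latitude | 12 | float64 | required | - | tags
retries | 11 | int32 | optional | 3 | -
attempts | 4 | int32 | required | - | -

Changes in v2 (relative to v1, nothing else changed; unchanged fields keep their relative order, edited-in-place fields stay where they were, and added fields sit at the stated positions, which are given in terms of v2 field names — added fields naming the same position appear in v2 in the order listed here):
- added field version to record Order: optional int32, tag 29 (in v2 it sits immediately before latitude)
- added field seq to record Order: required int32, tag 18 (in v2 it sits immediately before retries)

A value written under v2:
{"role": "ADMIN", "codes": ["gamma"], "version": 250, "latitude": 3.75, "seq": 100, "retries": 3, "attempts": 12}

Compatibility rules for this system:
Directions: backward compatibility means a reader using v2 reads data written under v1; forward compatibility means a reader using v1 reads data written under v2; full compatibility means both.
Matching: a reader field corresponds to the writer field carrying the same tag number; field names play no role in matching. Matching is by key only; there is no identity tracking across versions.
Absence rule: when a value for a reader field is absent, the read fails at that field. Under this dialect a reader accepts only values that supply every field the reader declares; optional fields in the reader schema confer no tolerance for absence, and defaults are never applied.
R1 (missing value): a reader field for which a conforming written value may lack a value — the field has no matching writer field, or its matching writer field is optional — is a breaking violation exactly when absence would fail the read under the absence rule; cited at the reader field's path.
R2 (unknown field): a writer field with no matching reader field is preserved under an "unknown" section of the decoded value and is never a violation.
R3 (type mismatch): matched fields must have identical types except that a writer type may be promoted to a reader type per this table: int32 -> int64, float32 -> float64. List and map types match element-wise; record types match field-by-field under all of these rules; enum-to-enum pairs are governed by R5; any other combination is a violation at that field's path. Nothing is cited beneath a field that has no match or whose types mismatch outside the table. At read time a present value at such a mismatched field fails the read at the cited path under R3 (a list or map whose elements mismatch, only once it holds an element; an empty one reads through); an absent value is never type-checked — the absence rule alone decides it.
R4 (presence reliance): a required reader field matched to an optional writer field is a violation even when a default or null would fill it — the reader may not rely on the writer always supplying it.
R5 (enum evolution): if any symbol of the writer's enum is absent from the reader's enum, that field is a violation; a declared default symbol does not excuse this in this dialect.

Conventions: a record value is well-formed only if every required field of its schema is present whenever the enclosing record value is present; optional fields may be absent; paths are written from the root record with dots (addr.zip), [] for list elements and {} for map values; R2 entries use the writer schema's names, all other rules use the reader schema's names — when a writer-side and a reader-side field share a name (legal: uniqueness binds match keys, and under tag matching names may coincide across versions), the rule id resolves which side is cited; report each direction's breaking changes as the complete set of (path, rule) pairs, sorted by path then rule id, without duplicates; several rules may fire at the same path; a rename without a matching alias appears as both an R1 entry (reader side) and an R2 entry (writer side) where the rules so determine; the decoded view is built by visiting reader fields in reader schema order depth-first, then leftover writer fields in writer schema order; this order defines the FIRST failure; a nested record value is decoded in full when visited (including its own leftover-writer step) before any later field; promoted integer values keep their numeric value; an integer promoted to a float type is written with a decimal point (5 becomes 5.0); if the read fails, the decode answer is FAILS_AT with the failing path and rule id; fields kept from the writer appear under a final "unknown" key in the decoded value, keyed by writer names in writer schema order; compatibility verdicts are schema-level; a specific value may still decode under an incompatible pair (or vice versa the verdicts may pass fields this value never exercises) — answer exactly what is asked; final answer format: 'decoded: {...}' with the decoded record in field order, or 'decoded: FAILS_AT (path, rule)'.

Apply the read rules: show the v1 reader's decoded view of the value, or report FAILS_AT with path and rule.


decoded: FAILS_AT (price, R1)

arrows below run writer -> reader for Order
decode walk for Order under reader schema v1:
  role := "ADMIN"
  codes := ["gamma"]
  read fails at price under R1 (no fill)
  => FAILS_AT (price, R1)
ruling out the remaining Order differences:
  added field version to record Order: optional int32, tag 29 (in v2 it sits immediately before latitude) -> a verdict-level change on Order — the shown value reads the same
  added field seq to record Order: required int32, tag 18 (in v2 it sits immediately before retries) -> a verdict-level change on Order — the shown value reads the same


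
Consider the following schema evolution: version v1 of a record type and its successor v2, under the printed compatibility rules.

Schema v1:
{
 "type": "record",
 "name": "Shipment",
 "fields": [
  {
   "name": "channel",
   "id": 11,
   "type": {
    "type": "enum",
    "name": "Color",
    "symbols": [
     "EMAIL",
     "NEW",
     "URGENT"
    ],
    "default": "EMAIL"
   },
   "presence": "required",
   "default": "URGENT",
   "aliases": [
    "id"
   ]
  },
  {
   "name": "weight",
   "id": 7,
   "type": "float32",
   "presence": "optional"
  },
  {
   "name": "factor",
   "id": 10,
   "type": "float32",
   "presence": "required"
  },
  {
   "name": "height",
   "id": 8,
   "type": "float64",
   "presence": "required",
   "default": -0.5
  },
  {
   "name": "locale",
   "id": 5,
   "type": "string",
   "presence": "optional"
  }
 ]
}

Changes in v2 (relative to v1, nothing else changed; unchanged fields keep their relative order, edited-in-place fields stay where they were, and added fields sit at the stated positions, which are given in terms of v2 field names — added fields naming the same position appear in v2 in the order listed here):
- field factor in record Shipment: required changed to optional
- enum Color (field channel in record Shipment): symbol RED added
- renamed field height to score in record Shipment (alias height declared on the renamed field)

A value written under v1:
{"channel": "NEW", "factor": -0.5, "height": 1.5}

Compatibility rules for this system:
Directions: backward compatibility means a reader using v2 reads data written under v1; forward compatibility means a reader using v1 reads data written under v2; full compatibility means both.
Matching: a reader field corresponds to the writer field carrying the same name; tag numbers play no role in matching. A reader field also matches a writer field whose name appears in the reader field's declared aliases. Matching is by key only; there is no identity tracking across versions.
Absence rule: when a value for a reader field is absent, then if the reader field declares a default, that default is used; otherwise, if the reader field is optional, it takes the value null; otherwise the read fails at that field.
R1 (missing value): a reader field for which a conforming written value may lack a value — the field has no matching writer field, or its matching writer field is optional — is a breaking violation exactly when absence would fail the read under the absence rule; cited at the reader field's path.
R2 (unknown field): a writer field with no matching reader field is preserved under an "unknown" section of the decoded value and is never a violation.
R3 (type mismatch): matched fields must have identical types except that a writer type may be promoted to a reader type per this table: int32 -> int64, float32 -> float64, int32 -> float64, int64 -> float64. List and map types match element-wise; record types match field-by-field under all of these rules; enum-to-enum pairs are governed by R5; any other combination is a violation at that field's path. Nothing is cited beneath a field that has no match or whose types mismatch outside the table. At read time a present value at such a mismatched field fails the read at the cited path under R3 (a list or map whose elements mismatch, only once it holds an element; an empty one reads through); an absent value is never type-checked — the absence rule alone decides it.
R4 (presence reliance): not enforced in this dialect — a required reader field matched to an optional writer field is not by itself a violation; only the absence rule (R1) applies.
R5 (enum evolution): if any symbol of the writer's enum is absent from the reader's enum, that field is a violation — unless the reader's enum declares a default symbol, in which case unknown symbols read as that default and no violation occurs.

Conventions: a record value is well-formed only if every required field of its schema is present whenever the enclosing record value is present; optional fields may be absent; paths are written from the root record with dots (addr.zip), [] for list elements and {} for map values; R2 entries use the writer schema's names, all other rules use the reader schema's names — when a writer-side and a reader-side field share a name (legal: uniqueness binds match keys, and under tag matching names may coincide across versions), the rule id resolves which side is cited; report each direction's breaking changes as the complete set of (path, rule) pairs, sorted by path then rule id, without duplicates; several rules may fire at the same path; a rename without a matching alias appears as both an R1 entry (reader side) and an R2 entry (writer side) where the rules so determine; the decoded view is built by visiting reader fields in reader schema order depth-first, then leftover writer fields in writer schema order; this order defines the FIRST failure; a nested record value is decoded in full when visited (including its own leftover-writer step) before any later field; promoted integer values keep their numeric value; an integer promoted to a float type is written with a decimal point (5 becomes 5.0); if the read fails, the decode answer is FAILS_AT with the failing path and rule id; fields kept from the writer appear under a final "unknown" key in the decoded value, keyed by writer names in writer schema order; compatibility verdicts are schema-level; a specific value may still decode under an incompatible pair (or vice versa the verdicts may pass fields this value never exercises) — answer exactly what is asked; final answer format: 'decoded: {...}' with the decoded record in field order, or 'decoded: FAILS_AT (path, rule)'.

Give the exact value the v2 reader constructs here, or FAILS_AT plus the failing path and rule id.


the writer's type comes first in each Shipment pair
decode walk for Shipment under reader schema v2:
  channel := "NEW"
  weight := null (not supplied -> null)
  factor := -0.5
  score := 1.5 (from writer height)
  locale := null (not supplied -> null)
  => decoded: {"channel": "NEW", "weight": null, "factor": -0.5, "score": 1.5, "locale": null}
diffs on Shipment not affecting the asked answer:
  field factor in record Shipment: required changed to optional -> changes Shipment's schema-level verdicts only — the decode of this value is the same
  enum Color (field channel in record Shipment): symbol RED added -> fires no rule on Shipment under this dialect and leaves the result unchanged

decoded: {"channel": "NEW", "weight": null, "factor": -0.5, "score": 1.5, "locale": null}


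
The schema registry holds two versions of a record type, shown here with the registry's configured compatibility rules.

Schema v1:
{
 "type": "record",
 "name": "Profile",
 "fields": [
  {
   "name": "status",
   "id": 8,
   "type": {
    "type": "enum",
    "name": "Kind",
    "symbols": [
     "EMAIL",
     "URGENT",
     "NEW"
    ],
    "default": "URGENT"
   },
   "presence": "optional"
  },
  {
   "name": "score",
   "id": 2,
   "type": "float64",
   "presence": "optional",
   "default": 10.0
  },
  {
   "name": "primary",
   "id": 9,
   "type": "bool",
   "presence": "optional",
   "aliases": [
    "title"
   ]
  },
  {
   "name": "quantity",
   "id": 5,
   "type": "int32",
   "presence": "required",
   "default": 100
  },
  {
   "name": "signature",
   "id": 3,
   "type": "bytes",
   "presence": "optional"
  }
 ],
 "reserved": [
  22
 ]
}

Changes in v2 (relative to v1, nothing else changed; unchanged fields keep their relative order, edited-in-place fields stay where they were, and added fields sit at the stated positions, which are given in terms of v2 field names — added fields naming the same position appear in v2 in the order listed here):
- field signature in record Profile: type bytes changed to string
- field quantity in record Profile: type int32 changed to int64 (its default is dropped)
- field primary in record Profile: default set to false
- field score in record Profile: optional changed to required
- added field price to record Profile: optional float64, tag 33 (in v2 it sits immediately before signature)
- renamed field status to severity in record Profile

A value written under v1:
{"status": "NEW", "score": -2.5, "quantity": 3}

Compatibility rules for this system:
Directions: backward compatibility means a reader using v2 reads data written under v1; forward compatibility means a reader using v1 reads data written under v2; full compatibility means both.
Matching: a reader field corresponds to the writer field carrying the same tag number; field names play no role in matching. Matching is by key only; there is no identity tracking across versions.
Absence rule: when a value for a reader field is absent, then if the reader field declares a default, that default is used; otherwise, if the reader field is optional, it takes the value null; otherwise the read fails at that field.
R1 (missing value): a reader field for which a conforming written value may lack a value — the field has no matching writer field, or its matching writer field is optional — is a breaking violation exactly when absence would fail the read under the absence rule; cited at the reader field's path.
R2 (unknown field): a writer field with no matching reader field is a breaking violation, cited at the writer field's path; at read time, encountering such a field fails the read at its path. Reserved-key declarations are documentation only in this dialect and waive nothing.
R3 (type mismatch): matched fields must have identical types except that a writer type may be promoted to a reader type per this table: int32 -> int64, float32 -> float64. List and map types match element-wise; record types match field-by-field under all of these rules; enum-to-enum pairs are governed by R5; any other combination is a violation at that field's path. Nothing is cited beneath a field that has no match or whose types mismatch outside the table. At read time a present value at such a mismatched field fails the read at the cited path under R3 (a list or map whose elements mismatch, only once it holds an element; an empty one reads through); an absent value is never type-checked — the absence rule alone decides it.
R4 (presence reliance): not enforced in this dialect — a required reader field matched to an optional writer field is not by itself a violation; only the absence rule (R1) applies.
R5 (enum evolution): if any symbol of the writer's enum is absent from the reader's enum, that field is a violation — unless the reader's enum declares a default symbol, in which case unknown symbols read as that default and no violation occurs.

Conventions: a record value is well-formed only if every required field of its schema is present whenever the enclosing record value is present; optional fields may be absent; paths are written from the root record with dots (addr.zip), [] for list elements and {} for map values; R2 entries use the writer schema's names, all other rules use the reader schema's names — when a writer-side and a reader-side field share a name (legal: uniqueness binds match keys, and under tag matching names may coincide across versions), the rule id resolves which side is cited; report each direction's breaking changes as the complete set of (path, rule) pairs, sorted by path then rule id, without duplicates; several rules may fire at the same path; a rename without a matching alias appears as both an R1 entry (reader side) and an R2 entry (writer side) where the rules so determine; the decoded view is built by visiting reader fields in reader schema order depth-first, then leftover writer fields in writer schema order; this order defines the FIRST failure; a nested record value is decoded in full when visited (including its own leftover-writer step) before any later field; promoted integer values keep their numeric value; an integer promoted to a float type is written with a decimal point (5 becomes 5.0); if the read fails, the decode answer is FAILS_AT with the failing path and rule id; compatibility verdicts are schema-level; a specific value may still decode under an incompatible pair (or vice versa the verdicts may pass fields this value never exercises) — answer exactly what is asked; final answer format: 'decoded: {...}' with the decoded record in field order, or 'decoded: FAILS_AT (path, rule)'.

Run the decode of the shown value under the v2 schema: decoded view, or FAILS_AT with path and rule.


in Profile below, arrows point writer -> reader
decode (reader v2):
  severity := "NEW" (from writer status)
  score := -2.5
  primary := false (absent -> default)
  quantity := 3 (int32 -> int64)
  price := null (absent, optional -> null)
  signature := null (absent, optional -> null)
  => decoded: {"severity": "NEW", "score": -2.5, "primary": false, "quantity": 3, "price": null, "signature": null}
the other Profile changes do not affect what is asked:
  field signature in record Profile: type bytes changed to string -> changes Profile's schema-level verdicts only — the decode of this value is the same
  field quantity in record Profile: type int32 changed to int64 (its default is dropped) -> changes Profile's schema-level verdicts only — the decode of this value is the same
  field score in record Profile: optional changed to required -> inert under this dialect — no rule fires on Profile and the result does not move

decoded: {"severity": "NEW", "score": -2.5, "primary": false, "quantity": 3, "price": null, "signature": null}


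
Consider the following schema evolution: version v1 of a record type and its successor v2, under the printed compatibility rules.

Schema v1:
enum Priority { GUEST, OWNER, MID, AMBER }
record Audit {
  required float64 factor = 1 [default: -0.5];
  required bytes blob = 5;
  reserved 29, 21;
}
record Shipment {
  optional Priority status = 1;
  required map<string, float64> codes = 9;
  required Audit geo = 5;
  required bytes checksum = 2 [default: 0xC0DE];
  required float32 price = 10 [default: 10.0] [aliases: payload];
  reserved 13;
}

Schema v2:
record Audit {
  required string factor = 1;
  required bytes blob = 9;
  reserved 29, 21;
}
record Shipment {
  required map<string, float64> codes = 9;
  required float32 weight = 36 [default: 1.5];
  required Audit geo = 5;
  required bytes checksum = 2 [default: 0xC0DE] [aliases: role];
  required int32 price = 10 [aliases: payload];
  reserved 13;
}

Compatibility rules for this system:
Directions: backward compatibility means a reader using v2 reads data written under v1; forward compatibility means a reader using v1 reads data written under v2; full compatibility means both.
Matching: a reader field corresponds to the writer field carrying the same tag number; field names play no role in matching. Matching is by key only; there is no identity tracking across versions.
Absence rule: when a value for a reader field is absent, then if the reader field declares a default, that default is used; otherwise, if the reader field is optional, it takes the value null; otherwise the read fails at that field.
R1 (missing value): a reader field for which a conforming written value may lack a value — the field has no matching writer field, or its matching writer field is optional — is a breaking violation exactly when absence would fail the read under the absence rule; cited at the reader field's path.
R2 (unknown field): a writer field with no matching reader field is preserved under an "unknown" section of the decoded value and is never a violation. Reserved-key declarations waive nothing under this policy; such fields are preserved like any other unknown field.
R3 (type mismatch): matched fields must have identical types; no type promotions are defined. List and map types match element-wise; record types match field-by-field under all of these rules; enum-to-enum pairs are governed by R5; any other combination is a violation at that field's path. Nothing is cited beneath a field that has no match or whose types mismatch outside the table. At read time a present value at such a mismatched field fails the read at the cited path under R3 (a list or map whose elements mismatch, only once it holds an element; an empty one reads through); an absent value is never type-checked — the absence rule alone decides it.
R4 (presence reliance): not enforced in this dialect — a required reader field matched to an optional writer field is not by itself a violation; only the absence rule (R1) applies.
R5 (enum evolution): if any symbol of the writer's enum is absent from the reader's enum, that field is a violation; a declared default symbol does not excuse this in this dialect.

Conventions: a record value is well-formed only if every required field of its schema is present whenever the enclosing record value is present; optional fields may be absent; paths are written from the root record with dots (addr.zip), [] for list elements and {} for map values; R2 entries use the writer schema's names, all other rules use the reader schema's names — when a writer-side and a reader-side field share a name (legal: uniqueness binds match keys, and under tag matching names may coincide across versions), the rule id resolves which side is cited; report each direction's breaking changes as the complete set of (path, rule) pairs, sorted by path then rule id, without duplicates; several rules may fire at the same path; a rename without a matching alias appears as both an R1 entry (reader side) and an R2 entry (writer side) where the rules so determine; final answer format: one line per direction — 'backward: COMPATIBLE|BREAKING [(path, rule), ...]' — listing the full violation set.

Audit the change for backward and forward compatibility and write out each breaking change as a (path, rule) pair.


in Shipment below, arrows point writer -> reader
backward analysis of Shipment with v2 as reader and v1 as writer:
  codes <- codes (map<string, float64> -> map<string, float64>, writer required)
  weight: no writer-side match
  geo <- geo (Audit -> Audit, writer required)
  checksum <- checksum (bytes -> bytes, writer required)
  price <- price (float32 -> int32, writer required)
  writer field status has no reader counterpart
  geo.factor <- geo.factor (float64 -> string, writer required)
  geo.blob: no writer-side match
  writer field geo.blob has no reader counterpart
  R1 fires at geo.blob
  R3 fires at geo.factor
  R3 fires at price
  => 3 violation(s): backward is BREAKING for Shipment
forward analysis of Shipment with v1 as reader and v2 as writer:
  status: no writer-side match
  codes <- codes (map<string, float64> -> map<string, float64>, writer required)
  geo <- geo (Audit -> Audit, writer required)
  checksum <- checksum (bytes -> bytes, writer required)
  price <- price (int32 -> float32, writer required)
  writer field weight has no reader counterpart
  geo.factor <- geo.factor (string -> float64, writer required)
  geo.blob: no writer-side match
  writer field geo.blob has no reader counterpart
  R1 fires at geo.blob
  R3 fires at geo.factor
  R3 fires at price
  => 3 violation(s): forward is BREAKING for Shipment

backward: BREAKING [(geo.blob, R1), (geo.factor, R3), (price, R3)]; forward: BREAKING [(geo.blob, R1), (geo.factor, R3), (price, R3)]


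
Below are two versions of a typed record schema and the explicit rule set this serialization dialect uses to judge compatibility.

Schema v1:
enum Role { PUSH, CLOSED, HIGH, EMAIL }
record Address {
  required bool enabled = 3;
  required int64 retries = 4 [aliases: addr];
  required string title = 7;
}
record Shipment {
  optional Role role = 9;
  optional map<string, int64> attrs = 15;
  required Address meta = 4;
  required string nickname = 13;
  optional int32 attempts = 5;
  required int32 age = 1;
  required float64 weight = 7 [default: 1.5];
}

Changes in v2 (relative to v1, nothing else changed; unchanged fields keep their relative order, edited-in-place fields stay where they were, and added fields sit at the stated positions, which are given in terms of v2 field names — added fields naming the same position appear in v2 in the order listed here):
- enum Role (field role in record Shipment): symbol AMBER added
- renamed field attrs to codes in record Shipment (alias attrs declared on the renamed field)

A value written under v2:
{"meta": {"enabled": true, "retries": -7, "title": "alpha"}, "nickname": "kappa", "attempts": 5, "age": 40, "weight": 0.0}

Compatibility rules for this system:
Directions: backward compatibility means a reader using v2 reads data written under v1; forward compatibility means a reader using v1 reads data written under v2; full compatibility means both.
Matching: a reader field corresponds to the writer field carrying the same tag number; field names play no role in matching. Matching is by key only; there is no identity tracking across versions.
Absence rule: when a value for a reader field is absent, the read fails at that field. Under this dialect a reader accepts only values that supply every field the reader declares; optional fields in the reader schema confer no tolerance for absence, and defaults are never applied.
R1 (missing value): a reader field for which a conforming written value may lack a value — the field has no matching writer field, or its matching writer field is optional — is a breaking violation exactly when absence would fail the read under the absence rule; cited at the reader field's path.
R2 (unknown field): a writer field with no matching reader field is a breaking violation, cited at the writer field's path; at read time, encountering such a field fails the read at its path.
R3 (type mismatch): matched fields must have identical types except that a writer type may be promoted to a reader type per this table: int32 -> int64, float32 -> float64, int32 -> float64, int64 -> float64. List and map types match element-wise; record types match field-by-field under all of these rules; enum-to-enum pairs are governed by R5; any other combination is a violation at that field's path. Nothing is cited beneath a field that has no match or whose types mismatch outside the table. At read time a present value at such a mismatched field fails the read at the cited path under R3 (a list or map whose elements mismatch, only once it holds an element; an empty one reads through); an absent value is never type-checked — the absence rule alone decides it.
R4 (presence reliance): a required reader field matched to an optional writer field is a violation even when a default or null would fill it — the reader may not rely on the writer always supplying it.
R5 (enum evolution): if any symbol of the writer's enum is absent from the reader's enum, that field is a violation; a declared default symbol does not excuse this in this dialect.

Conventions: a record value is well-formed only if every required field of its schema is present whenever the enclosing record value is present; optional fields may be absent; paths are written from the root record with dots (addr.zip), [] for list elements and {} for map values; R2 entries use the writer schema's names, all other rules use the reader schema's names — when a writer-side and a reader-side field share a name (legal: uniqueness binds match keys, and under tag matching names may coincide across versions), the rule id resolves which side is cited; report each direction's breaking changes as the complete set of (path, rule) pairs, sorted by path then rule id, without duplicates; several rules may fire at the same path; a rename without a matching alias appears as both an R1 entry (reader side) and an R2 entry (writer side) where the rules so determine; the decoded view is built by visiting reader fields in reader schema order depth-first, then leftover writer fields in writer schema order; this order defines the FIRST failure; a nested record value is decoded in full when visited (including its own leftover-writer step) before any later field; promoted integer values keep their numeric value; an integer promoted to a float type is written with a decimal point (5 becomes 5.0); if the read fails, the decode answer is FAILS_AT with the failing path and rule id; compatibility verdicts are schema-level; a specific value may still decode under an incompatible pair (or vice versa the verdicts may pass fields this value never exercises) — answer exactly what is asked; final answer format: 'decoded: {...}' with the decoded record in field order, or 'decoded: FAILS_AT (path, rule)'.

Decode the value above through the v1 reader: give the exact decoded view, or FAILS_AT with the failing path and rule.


arrows below run writer -> reader for Shipment
migrating the Shipment value to v1:
  read fails at role under R1 (no fill)
  => FAILS_AT (role, R1)
diffs on Shipment not affecting the asked answer:
  renamed field attrs to codes in record Shipment (alias attrs declared on the renamed field) -> matters for Shipment compatibility verdicts, not for this value's decode

decoded: FAILS_AT (role, R1)


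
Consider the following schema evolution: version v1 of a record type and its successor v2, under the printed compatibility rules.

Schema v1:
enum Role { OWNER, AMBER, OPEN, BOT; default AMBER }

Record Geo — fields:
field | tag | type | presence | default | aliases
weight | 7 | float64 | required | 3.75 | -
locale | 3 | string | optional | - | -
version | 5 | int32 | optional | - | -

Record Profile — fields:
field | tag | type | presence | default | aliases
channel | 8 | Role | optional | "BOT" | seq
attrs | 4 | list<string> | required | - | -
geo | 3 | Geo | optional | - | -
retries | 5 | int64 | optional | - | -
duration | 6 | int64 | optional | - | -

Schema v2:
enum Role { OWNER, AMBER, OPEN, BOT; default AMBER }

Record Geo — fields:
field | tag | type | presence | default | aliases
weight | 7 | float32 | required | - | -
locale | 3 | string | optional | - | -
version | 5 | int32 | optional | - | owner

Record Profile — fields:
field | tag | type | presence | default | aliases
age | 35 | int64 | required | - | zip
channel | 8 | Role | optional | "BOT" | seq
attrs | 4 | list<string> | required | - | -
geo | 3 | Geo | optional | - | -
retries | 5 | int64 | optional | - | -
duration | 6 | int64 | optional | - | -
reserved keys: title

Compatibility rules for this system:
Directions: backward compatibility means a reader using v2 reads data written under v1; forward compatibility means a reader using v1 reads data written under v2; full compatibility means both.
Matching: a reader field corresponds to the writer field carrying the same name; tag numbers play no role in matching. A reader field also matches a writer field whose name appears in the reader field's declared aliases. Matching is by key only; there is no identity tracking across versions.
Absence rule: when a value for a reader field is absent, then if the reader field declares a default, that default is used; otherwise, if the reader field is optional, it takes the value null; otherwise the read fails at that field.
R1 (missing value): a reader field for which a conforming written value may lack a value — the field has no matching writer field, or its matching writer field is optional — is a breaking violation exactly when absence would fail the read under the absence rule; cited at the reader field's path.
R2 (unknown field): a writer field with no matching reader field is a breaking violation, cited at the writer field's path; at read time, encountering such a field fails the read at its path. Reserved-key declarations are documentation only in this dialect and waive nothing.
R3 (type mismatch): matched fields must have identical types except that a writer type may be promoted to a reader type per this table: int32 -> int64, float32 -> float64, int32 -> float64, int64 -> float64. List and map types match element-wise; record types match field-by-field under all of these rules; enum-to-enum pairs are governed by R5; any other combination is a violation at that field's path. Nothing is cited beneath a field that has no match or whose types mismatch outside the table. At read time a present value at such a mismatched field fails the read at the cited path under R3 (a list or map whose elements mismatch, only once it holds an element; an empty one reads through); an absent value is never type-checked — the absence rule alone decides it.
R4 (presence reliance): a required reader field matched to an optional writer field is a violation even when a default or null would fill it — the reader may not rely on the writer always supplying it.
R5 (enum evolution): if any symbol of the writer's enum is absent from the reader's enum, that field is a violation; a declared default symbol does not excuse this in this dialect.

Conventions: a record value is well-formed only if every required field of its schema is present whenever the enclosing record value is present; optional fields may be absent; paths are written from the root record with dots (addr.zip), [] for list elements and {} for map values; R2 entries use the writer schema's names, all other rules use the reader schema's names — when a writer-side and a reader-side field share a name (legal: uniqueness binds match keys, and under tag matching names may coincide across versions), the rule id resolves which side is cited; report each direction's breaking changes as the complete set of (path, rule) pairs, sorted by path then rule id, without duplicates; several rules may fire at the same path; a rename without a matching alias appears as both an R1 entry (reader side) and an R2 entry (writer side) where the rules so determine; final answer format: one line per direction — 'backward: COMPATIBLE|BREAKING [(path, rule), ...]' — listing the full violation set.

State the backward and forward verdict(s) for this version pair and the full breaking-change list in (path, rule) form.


in Profile below, arrows point writer -> reader
backward for Profile (reader v2, writer v1):
  age: no writer-side match
  channel: Role -> Role, writer optional; from channel
  attrs: list<string> -> list<string>, writer required; from attrs
  geo: Geo -> Geo, writer optional; from geo
  retries: int64 -> int64, writer optional; from retries
  duration: int64 -> int64, writer optional; from duration
  geo.weight: float64 -> float32, writer required; from geo.weight
  geo.locale: string -> string, writer optional; from geo.locale
  geo.version: int32 -> int32, writer optional; from geo.version
  violation R1 at age
  violation R3 at geo.weight
  => backward verdict for Profile: BREAKING, 2 violation(s)
forward for Profile (reader v1, writer v2):
  channel: Role -> Role, writer optional; from channel
  attrs: list<string> -> list<string>, writer required; from attrs
  geo: Geo -> Geo, writer optional; from geo
  retries: int64 -> int64, writer optional; from retries
  duration: int64 -> int64, writer optional; from duration
  writer age: unknown to reader
  geo.weight: float32 -> float64, writer required; from geo.weight
  geo.locale: string -> string, writer optional; from geo.locale
  geo.version: int32 -> int32, writer optional; from geo.version
  violation R2 at age
  => forward verdict for Profile: BREAKING, 1 violation(s)

backward: BREAKING [(age, R1), (geo.weight, R3)]; forward: BREAKING [(age, R2)]


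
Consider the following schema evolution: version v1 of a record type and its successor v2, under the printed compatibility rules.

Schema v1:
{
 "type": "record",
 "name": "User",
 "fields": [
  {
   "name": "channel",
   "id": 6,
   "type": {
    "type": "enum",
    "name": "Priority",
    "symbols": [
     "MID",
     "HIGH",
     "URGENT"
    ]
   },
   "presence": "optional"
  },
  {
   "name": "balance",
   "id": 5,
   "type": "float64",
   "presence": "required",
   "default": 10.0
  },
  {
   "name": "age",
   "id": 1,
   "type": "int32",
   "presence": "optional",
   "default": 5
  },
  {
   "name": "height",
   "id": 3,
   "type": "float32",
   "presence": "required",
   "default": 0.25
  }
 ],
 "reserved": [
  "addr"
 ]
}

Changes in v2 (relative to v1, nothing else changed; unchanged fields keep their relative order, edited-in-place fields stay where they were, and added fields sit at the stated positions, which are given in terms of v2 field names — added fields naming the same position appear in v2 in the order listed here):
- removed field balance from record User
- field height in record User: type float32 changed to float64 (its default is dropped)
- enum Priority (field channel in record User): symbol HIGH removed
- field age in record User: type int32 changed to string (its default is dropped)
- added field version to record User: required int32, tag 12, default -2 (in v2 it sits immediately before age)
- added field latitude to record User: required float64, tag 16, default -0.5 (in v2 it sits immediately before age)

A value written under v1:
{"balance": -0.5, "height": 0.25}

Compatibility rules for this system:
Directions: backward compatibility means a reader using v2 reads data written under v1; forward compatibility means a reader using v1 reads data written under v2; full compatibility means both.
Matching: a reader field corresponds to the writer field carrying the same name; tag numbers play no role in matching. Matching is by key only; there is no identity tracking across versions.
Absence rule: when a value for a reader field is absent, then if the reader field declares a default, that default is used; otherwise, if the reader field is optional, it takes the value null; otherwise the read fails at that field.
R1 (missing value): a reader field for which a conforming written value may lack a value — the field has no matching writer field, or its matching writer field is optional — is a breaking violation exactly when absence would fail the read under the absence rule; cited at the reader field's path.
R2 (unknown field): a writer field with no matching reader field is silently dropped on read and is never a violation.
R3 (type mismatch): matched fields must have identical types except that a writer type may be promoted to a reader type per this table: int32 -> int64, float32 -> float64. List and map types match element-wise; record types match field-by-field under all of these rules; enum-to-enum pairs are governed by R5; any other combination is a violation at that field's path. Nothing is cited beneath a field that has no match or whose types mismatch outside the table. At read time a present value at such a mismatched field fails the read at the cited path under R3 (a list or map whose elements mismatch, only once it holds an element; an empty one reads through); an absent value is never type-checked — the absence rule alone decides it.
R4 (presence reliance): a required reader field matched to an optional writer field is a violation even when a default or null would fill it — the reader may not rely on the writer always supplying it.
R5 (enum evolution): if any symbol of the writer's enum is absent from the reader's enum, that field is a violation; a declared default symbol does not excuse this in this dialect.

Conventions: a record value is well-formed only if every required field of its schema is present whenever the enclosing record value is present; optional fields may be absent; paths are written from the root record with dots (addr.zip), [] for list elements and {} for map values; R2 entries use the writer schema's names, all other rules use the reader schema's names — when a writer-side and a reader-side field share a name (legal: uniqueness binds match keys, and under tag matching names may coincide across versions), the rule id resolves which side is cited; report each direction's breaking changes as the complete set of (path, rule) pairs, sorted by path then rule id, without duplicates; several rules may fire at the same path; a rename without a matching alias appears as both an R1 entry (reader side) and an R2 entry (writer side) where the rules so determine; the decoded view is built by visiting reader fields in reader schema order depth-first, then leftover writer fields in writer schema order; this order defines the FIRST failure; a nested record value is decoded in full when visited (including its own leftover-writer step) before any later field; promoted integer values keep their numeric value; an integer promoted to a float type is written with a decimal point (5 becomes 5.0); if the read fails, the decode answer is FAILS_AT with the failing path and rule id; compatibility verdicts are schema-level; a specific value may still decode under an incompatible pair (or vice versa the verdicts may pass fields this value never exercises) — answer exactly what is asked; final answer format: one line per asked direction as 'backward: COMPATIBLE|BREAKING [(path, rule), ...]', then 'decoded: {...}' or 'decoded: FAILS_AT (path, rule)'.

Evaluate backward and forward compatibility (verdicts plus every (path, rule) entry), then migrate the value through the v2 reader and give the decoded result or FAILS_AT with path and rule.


backward: BREAKING [(age, R3), (channel, R5)]; forward: BREAKING [(age, R3), (height, R3)]; decoded: {"channel": null, "version": -2, "latitude": -0.5, "age": null, "height": 0.25}

the writer's type comes first in each User pair
backward pass over User, reader schema v2, writer schema v1:
  Priority -> Priority, writer optional: channel aligns to channel
  version has no writer counterpart
  latitude has no writer counterpart
  int32 -> string, writer optional: age aligns to age
  float32 -> float64, writer required: height aligns to height
  writer balance: unknown to reader
  rule R3 violated at age
  rule R5 violated at channel
  backward on User therefore BREAKING (2)
forward pass over User, reader schema v1, writer schema v2:
  Priority -> Priority, writer optional: channel aligns to channel
  balance has no writer counterpart
  string -> int32, writer optional: age aligns to age
  float64 -> float32, writer required: height aligns to height
  writer version: unknown to reader
  writer latitude: unknown to reader
  rule R3 violated at age
  rule R3 violated at height
  forward on User therefore BREAKING (2)
decoding the User value with the v2 reader:
  channel := null (absent, optional -> null)
  version := -2 (absent -> default)
  latitude := -0.5 (absent -> default)
  age := null (absent, optional -> null)
  height := 0.25 (float32 -> float64)
  writer balance: unknown -> dropped
  => decoded: {"channel": null, "version": -2, "latitude": -0.5, "age": null, "height": 0.25}
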